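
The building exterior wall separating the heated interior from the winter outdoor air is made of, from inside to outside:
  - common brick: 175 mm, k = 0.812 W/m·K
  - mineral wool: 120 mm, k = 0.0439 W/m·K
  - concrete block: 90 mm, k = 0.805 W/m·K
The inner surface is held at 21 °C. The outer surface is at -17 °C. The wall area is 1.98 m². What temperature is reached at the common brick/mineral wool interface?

T ≈ 18.3 °C

Series thermal resistances:
R_common brick = L/(kA) = 0.175/(0.812×1.98) = 0.1088 K/W
R_mineral wool = L/(kA) = 0.12/(0.0439×1.98) = 1.381 K/W
R_concrete block = L/(kA) = 0.09/(0.805×1.98) = 0.05647 K/W
R_total = 1.546 K/W;  Q = ΔT/R_total = 38/1.546 = 24.58 W
T_interface = T_inner − Q·ΣR(inner→interface) = 21 − 24.6×0.1088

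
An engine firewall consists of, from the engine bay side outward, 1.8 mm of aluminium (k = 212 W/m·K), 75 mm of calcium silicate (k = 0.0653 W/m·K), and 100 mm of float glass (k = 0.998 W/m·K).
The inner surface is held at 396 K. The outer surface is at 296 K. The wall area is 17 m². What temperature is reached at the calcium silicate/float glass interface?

T ≈ 304 K

Using the resistance-network approach (series):
R_aluminium = L/(kA) = 0.0018/(212×17) = 4.994×10^-7 K/W
R_calcium silicate = L/(kA) = 0.075/(0.0653×17) = 0.06756 K/W
R_float glass = L/(kA) = 0.1/(0.998×17) = 0.005894 K/W
R_total = 0.07346 K/W;  Q = ΔT/R_total = 100/0.07346 = 1361 W
T_interface = T_inner − Q·ΣR(inner→interface) = 396 − 1360×0.06756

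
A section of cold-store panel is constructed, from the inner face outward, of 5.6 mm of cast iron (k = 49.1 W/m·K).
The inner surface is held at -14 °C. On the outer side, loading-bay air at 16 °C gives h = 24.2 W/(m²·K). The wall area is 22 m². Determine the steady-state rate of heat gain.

Treating each layer as a thermal resistance in series:
R_cast iron = L/(kA) = 0.0056/(49.1×22) = 5.184×10^-6 K/W
R_outer film = 1/(h_o·A) = 1/(24.2×22) = 0.001878 K/W
R_total = 0.001883 K/W
Q = ΔT / R_total = 30 / 0.001883

Q ≈ 15900 W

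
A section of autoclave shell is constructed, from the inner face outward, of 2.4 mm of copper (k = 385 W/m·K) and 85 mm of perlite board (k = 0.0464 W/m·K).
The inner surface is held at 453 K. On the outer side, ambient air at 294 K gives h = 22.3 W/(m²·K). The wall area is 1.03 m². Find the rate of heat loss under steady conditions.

Q ≈ 87.3 W

Treating each layer as a thermal resistance in series:
R_copper = L/(kA) = 0.0024/(385×1.03) = 6.052×10^-6 K/W
R_perlite board = L/(kA) = 0.085/(0.0464×1.03) = 1.779 K/W
R_outer film = 1/(h_o·A) = 1/(22.3×1.03) = 0.04354 K/W
R_total = 1.822 K/W
Q = ΔT / R_total = 159 / 1.822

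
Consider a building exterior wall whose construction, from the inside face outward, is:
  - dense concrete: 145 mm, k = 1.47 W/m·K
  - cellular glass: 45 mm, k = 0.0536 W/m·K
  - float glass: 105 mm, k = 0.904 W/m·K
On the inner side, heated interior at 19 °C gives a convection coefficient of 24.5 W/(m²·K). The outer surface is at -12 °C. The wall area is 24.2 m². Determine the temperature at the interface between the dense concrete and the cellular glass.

T ≈ 15.1 °C

Using the resistance-network approach (series):
R_inner film = 1/(h_i·A) = 1/(24.5×24.2) = 0.001687 K/W
R_dense concrete = L/(kA) = 0.145/(1.47×24.2) = 0.004076 K/W
R_cellular glass = L/(kA) = 0.045/(0.0536×24.2) = 0.03469 K/W
R_float glass = L/(kA) = 0.105/(0.904×24.2) = 0.0048 K/W
R_total = 0.04525 K/W;  Q = ΔT/R_total = 31/0.04525 = 685 W
T_interface = T_inner − Q·ΣR(inner→interface) = 19 − 685×0.005763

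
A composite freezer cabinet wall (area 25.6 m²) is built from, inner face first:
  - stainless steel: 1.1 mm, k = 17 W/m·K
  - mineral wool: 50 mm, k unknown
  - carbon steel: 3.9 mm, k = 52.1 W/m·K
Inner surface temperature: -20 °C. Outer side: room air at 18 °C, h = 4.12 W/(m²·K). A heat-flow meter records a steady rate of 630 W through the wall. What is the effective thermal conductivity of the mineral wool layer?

k ≈ 0.0384 W/(m·K)

Series thermal resistances:
R_stainless steel = L/(kA) = 0.0011/(17×25.6) = 2.528×10^-6 K/W
R_carbon steel = L/(kA) = 0.0039/(52.1×25.6) = 2.924×10^-6 K/W
R_outer film = 1/(h_o·A) = 1/(4.12×25.6) = 0.009481 K/W
Sum of known resistances R_other = 0.009487 K/W
Total R = ΔT/Q = 38/630 = 0.06032 K/W
R_mineral wool = R_total − R_other = 0.05083 K/W
k = L/(R·A) = 0.05/(0.05083×25.6)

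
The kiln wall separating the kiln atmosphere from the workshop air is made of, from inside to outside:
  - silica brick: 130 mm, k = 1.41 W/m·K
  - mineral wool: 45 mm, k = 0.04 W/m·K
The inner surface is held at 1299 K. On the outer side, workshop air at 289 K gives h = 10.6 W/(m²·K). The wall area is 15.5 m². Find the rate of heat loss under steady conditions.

Q ≈ 11900 W

Series thermal resistances:
R_silica brick = L/(kA) = 0.13/(1.41×15.5) = 0.005948 K/W
R_mineral wool = L/(kA) = 0.045/(0.04×15.5) = 0.07258 K/W
R_outer film = 1/(h_o·A) = 1/(10.6×15.5) = 0.006086 K/W
R_total = 0.08462 K/W
Q = ΔT / R_total = 1010 / 0.08462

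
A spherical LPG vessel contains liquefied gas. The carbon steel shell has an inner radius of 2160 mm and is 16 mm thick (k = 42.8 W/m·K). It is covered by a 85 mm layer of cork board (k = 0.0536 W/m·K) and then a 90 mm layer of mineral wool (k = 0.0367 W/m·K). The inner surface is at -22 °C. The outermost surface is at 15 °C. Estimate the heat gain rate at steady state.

Radial (spherical) resistances in series:
R_carbon steel shell = (1/2.16 − 1/2.176)/(4π×42.8) = 6.329×10^-6 K/W
R_cork board = (1/2.176 − 1/2.261)/(4π×0.0536) = 0.02565 K/W
R_mineral wool = (1/2.261 − 1/2.351)/(4π×0.0367) = 0.03671 K/W
R_total = 0.06237 K/W
Q = ΔT/R_total = 37/0.06237

Q ≈ 593 W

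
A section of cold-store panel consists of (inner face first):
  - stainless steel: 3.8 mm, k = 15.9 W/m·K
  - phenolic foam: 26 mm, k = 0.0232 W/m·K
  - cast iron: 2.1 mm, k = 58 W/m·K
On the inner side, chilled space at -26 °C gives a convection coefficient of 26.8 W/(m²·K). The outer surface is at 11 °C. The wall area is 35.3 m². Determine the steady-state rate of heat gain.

Q ≈ 1130 W

Treating each layer as a thermal resistance in series:
R_inner film = 1/(h_i·A) = 1/(26.8×35.3) = 0.001057 K/W
R_stainless steel = L/(kA) = 0.0038/(15.9×35.3) = 6.77×10^-6 K/W
R_phenolic foam = L/(kA) = 0.026/(0.0232×35.3) = 0.03175 K/W
R_cast iron = L/(kA) = 0.0021/(58×35.3) = 1.026×10^-6 K/W
R_total = 0.03281 K/W
Q = ΔT / R_total = 37 / 0.03281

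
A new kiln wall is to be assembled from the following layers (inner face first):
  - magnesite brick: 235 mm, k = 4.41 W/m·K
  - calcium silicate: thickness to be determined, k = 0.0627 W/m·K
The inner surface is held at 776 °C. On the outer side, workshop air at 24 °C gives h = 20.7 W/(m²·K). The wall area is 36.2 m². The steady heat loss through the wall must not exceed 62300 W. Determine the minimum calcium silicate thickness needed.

L ≈ 21 mm

Model the wall as resistances in series:
R_magnesite brick = L/(kA) = 0.235/(4.41×36.2) = 0.001472 K/W
R_outer film = 1/(h_o·A) = 1/(20.7×36.2) = 0.001335 K/W
Sum of the known resistances R_other = 0.002807 K/W
Required total resistance R_tot = ΔT/Q_allow = 752/62300 = 0.01207 K/W
R_calcium silicate = R_tot − R_other = 0.009264 K/W
L = R·k·A = 0.009264×0.0627×36.2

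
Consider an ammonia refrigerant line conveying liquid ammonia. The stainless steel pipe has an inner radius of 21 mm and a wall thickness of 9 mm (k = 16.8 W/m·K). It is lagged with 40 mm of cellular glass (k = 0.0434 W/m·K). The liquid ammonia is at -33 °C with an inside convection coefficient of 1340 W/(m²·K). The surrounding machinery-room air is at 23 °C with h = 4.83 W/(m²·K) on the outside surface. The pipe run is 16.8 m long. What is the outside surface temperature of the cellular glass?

Radial resistances (cylindrical: R_cond = ln(r_o/r_i)/(2πkL), R_conv = 1/(h·2πrL)):
R_inner film = 1/(h_i·2πr₁L) = 1/(1340×2π×0.021×16.8) = 3.367×10^-4 K/W
R_stainless steel pipe wall = ln(30/21)/(2π×16.8×16.8) = 2.011×10^-4 K/W
R_cellular glass = ln(70/30)/(2π×0.0434×16.8) = 0.185 K/W
R_outer film = 1/(h_o·2πr_oL) = 1/(4.83×2π×0.07×16.8) = 0.02802 K/W
R_total = 0.2135 K/W
Q = ΔT/R_total = 56/0.2135
Q = 262 W
T_interface = T_inner + Q·ΣR(inner→interface) = -33 + 262×0.1855

T ≈ 15.7 °C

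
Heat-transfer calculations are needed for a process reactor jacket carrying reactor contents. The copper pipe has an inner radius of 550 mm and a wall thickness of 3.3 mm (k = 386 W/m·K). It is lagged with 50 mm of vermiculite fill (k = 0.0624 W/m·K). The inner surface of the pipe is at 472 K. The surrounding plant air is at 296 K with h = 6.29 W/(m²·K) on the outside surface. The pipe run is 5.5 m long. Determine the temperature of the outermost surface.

T ≈ 324 K

Per-layer cylindrical resistances, series-summed:
R_copper pipe wall = ln(553.3/550)/(2π×386×5.5) = 4.485×10^-7 K/W
R_vermiculite fill = ln(603.3/553.3)/(2π×0.0624×5.5) = 0.04012 K/W
R_outer film = 1/(h_o·2πr_oL) = 1/(6.29×2π×0.6033×5.5) = 0.007626 K/W
R_total = 0.04775 K/W
Q = ΔT/R_total = 176/0.04775
Q = 3690 W
T_interface = T_inner − Q·ΣR(inner→interface) = 472 − 3690×0.04012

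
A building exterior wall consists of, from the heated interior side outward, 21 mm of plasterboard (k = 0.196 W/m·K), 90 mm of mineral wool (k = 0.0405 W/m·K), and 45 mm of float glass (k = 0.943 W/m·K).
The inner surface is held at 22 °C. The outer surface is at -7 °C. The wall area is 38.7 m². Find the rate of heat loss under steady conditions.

Treating each layer as a thermal resistance in series:
R_plasterboard = L/(kA) = 0.021/(0.196×38.7) = 0.002769 K/W
R_mineral wool = L/(kA) = 0.09/(0.0405×38.7) = 0.05742 K/W
R_float glass = L/(kA) = 0.045/(0.943×38.7) = 0.001233 K/W
R_total = 0.06142 K/W
Q = ΔT / R_total = 29 / 0.06142

Q ≈ 472 W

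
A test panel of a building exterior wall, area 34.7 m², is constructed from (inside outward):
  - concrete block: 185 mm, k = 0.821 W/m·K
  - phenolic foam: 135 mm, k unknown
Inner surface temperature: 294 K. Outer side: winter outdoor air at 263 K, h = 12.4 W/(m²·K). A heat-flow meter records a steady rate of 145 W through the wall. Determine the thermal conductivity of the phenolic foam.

Model the wall as resistances in series:
R_concrete block = L/(kA) = 0.185/(0.821×34.7) = 0.006494 K/W
R_outer film = 1/(h_o·A) = 1/(12.4×34.7) = 0.002324 K/W
Sum of known resistances R_other = 0.008818 K/W
Total R = ΔT/Q = 31/145 = 0.2138 K/W
R_phenolic foam = R_total − R_other = 0.205 K/W
k = L/(R·A) = 0.135/(0.205×34.7)

k ≈ 0.019 W/(m·K)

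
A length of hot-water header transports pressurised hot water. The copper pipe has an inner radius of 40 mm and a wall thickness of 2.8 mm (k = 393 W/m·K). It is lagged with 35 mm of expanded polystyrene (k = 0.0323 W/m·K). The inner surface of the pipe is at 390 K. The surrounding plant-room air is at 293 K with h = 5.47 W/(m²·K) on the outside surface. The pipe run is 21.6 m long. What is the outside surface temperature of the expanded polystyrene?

Per-layer cylindrical resistances, series-summed:
R_copper pipe wall = ln(42.8/40)/(2π×393×21.6) = 1.269×10^-6 K/W
R_expanded polystyrene = ln(77.8/42.8)/(2π×0.0323×21.6) = 0.1363 K/W
R_outer film = 1/(h_o·2πr_oL) = 1/(5.47×2π×0.0778×21.6) = 0.01731 K/W
R_total = 0.1536 K/W
Q = ΔT/R_total = 97/0.1536
Q = 631 W
T_interface = T_inner − Q·ΣR(inner→interface) = 390 − 631×0.1363

T ≈ 304 K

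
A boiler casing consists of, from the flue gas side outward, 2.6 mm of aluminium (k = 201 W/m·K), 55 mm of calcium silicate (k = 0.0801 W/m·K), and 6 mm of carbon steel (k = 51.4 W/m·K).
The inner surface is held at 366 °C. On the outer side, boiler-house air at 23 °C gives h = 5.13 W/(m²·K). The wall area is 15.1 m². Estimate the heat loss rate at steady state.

Model the wall as resistances in series:
R_aluminium = L/(kA) = 0.0026/(201×15.1) = 8.566×10^-7 K/W
R_calcium silicate = L/(kA) = 0.055/(0.0801×15.1) = 0.04547 K/W
R_carbon steel = L/(kA) = 0.006/(51.4×15.1) = 7.731×10^-6 K/W
R_outer film = 1/(h_o·A) = 1/(5.13×15.1) = 0.01291 K/W
R_total = 0.05839 K/W
Q = ΔT / R_total = 343 / 0.05839

Q ≈ 5870 W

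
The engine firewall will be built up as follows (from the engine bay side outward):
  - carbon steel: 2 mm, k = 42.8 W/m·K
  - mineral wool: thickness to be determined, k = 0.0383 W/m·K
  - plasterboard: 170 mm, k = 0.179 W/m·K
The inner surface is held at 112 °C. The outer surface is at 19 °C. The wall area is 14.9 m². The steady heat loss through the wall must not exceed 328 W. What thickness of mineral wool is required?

L ≈ 125 mm

Using the resistance-network approach (series):
R_carbon steel = L/(kA) = 0.002/(42.8×14.9) = 3.136×10^-6 K/W
R_plasterboard = L/(kA) = 0.17/(0.179×14.9) = 0.06374 K/W
Sum of the known resistances R_other = 0.06374 K/W
Required total resistance R_tot = ΔT/Q_allow = 93/328 = 0.2835 K/W
R_mineral wool = R_tot − R_other = 0.2198 K/W
L = R·k·A = 0.2198×0.0383×14.9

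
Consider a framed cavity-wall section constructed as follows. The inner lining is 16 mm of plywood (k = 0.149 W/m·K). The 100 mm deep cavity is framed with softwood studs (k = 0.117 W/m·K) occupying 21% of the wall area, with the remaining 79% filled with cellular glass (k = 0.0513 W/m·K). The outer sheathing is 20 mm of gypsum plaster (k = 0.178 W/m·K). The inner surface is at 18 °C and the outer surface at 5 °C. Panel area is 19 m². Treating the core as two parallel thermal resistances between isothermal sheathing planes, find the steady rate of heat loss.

Sheathing layers in series; stud and cavity paths in parallel between them.
R_inner = 0.016/(0.149×19) = 0.005652 K/W
R_stud  = 0.1/(0.117×0.21×19) = 0.2142 K/W
R_cav   = 0.1/(0.0513×0.79×19) = 0.1299 K/W
1/R_core = 1/R_stud + 1/R_cav → R_core = 0.08085 K/W
R_outer = 0.02/(0.178×19) = 0.005914 K/W
R_total = 0.09242 K/W
Q = ΔT/R_total = 13/0.09242

Q ≈ 141 W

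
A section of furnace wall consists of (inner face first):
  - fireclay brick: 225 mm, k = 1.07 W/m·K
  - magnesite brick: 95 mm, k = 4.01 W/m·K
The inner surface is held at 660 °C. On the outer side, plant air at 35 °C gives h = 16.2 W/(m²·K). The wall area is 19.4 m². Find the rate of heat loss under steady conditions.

Thermal resistances in series:
R_fireclay brick = L/(kA) = 0.225/(1.07×19.4) = 0.01084 K/W
R_magnesite brick = L/(kA) = 0.095/(4.01×19.4) = 0.001221 K/W
R_outer film = 1/(h_o·A) = 1/(16.2×19.4) = 0.003182 K/W
R_total = 0.01524 K/W
Q = ΔT / R_total = 625 / 0.01524

Q ≈ 41000 W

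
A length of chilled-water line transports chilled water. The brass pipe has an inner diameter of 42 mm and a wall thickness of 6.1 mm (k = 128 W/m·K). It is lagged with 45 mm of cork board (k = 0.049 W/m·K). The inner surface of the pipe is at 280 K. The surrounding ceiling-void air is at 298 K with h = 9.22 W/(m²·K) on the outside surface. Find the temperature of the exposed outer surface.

For a radial system each layer contributes R = ln(r_out/r_in)/(2πkL); films add R = 1/(hA).
R_brass pipe wall = ln(27.1/21)/(2π×128×1) = 3.171×10^-4 K/W
R_cork board = ln(72.1/27.1)/(2π×0.049×1) = 3.178 K/W
R_outer film = 1/(h_o·2πr_oL) = 1/(9.22×2π×0.0721×1) = 0.2394 K/W
R_total = 3.418 K/W
Q = ΔT/R_total = 18/3.418
Q = 5.27 W/m
T_interface = T_inner + Q·ΣR(inner→interface) = 280 + 5.27×3.179

T ≈ 297 K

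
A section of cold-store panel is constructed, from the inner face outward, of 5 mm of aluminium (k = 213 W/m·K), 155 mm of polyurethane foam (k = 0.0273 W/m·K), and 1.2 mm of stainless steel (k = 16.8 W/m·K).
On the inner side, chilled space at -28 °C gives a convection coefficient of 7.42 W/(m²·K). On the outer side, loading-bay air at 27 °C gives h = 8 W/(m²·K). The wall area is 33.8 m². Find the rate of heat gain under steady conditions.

Q ≈ 313 W

Model the wall as resistances in series:
R_inner film = 1/(h_i·A) = 1/(7.42×33.8) = 0.003987 K/W
R_aluminium = L/(kA) = 0.005/(213×33.8) = 6.945×10^-7 K/W
R_polyurethane foam = L/(kA) = 0.155/(0.0273×33.8) = 0.168 K/W
R_stainless steel = L/(kA) = 0.0012/(16.8×33.8) = 2.113×10^-6 K/W
R_outer film = 1/(h_o·A) = 1/(8×33.8) = 0.003698 K/W
R_total = 0.1757 K/W
Q = ΔT / R_total = 55 / 0.1757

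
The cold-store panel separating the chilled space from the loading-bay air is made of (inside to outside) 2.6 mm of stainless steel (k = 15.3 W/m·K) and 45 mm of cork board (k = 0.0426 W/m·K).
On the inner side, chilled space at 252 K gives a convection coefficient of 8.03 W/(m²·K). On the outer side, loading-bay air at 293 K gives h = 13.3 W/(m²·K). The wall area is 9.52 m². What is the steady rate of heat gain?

Q ≈ 311 W

Using the resistance-network approach (series):
R_inner film = 1/(h_i·A) = 1/(8.03×9.52) = 0.01308 K/W
R_stainless steel = L/(kA) = 0.0026/(15.3×9.52) = 1.785×10^-5 K/W
R_cork board = L/(kA) = 0.045/(0.0426×9.52) = 0.111 K/W
R_outer film = 1/(h_o·A) = 1/(13.3×9.52) = 0.007898 K/W
R_total = 0.132 K/W
Q = ΔT / R_total = 41 / 0.132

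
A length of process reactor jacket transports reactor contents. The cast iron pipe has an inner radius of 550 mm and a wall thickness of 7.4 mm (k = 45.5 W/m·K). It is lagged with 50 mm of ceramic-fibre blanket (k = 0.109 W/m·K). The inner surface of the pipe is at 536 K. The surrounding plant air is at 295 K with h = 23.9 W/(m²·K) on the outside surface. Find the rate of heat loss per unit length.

q′ ≈ 1770 W/m

Radial resistances (cylindrical: R_cond = ln(r_o/r_i)/(2πkL), R_conv = 1/(h·2πrL)):
R_cast iron pipe wall = ln(557.4/550)/(2π×45.5×1) = 4.675×10^-5 K/W
R_ceramic-fibre blanket = ln(607.4/557.4)/(2π×0.109×1) = 0.1254 K/W
R_outer film = 1/(h_o·2πr_oL) = 1/(23.9×2π×0.6074×1) = 0.01096 K/W
R_total = 0.1364 K/W
Q = ΔT/R_total = 241/0.1364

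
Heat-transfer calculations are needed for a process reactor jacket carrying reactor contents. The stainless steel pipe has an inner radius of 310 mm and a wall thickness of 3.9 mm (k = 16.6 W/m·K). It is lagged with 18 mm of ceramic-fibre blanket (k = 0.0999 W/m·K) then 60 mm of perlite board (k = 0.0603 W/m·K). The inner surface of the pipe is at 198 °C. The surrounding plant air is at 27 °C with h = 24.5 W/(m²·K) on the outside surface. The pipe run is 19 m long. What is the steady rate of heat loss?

Per-layer cylindrical resistances, series-summed:
R_stainless steel pipe wall = ln(313.9/310)/(2π×16.6×19) = 6.309×10^-6 K/W
R_ceramic-fibre blanket = ln(331.9/313.9)/(2π×0.0999×19) = 0.004675 K/W
R_perlite board = ln(391.9/331.9)/(2π×0.0603×19) = 0.02308 K/W
R_outer film = 1/(h_o·2πr_oL) = 1/(24.5×2π×0.3919×19) = 8.724×10^-4 K/W
R_total = 0.02864 K/W
Q = ΔT/R_total = 171/0.02864

Q ≈ 5970 W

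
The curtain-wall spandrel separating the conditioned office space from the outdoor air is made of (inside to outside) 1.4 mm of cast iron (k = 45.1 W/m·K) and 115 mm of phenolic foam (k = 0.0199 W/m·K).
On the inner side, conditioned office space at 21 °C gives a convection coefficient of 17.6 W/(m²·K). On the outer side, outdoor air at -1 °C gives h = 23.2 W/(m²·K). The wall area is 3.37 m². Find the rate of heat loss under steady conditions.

Series thermal resistances:
R_inner film = 1/(h_i·A) = 1/(17.6×3.37) = 0.01686 K/W
R_cast iron = L/(kA) = 0.0014/(45.1×3.37) = 9.211×10^-6 K/W
R_phenolic foam = L/(kA) = 0.115/(0.0199×3.37) = 1.715 K/W
R_outer film = 1/(h_o·A) = 1/(23.2×3.37) = 0.01279 K/W
R_total = 1.744 K/W
Q = ΔT / R_total = 22 / 1.744

Q ≈ 12.6 W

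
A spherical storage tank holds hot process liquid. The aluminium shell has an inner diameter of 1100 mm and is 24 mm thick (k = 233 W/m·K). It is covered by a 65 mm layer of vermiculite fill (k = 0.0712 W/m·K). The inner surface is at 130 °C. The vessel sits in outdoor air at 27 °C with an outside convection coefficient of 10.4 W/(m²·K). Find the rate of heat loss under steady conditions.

Each spherical layer contributes R = (1/r_i − 1/r_o)/(4πk):
R_aluminium shell = (1/0.55 − 1/0.574)/(4π×233) = 2.596×10^-5 K/W
R_vermiculite fill = (1/0.574 − 1/0.639)/(4π×0.0712) = 0.1981 K/W
R_outer film = 1/(h·4πr_o²) = 1/(10.4×4π×0.639²) = 0.01874 K/W
R_total = 0.2168 K/W
Q = ΔT/R_total = 103/0.2168

Q ≈ 475 W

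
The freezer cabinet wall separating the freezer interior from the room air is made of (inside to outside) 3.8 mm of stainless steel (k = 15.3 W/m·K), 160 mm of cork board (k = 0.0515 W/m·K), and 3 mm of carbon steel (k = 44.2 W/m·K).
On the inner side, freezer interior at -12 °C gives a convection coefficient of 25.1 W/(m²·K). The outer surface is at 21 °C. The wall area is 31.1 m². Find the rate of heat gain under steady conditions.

Q ≈ 326 W

Using the resistance-network approach (series):
R_inner film = 1/(h_i·A) = 1/(25.1×31.1) = 0.001281 K/W
R_stainless steel = L/(kA) = 0.0038/(15.3×31.1) = 7.986×10^-6 K/W
R_cork board = L/(kA) = 0.16/(0.0515×31.1) = 0.0999 K/W
R_carbon steel = L/(kA) = 0.003/(44.2×31.1) = 2.182×10^-6 K/W
R_total = 0.1012 K/W
Q = ΔT / R_total = 33 / 0.1012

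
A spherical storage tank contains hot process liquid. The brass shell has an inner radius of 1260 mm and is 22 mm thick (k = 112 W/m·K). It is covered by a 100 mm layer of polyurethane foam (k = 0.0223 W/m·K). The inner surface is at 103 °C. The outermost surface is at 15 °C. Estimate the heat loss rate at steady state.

Q ≈ 437 W

Radial (spherical) resistances in series:
R_brass shell = (1/1.26 − 1/1.282)/(4π×112) = 9.677×10^-6 K/W
R_polyurethane foam = (1/1.282 − 1/1.382)/(4π×0.0223) = 0.2014 K/W
R_total = 0.2014 K/W
Q = ΔT/R_total = 88/0.2014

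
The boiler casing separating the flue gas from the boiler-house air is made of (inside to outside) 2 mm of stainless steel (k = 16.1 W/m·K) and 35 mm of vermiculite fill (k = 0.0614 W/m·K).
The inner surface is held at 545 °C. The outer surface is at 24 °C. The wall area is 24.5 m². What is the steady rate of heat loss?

Using the resistance-network approach (series):
R_stainless steel = L/(kA) = 0.002/(16.1×24.5) = 5.07×10^-6 K/W
R_vermiculite fill = L/(kA) = 0.035/(0.0614×24.5) = 0.02327 K/W
R_total = 0.02327 K/W
Q = ΔT / R_total = 521 / 0.02327

Q ≈ 22400 W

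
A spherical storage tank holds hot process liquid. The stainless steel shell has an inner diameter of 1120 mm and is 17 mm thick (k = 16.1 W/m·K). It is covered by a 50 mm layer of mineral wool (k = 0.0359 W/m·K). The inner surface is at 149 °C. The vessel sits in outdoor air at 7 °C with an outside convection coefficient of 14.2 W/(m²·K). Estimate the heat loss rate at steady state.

Q ≈ 443 W

Spherical conduction: R = (1/r_in − 1/r_out)/(4πk) per layer; series-sum.
R_stainless steel shell = (1/0.56 − 1/0.577)/(4π×16.1) = 2.6×10^-4 K/W
R_mineral wool = (1/0.577 − 1/0.627)/(4π×0.0359) = 0.3064 K/W
R_outer film = 1/(h·4πr_o²) = 1/(14.2×4π×0.627²) = 0.01425 K/W
R_total = 0.3209 K/W
Q = ΔT/R_total = 142/0.3209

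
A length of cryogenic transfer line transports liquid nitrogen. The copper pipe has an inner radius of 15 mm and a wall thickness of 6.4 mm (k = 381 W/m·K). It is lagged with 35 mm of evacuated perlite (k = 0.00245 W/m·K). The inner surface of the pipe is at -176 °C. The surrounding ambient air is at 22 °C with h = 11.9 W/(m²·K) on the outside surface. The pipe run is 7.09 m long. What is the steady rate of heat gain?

Q ≈ 22.2 W

For a radial system each layer contributes R = ln(r_out/r_in)/(2πkL); films add R = 1/(hA).
R_copper pipe wall = ln(21.4/15)/(2π×381×7.09) = 2.094×10^-5 K/W
R_evacuated perlite = ln(56.4/21.4)/(2π×0.00245×7.09) = 8.879 K/W
R_outer film = 1/(h_o·2πr_oL) = 1/(11.9×2π×0.0564×7.09) = 0.03345 K/W
R_total = 8.913 K/W
Q = ΔT/R_total = 198/8.913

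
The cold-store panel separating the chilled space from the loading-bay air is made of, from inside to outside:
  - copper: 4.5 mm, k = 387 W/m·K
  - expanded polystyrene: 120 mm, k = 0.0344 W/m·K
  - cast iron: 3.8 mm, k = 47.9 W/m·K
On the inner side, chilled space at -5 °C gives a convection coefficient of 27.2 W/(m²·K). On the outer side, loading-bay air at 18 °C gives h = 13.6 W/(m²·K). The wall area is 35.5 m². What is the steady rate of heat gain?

Using the resistance-network approach (series):
R_inner film = 1/(h_i·A) = 1/(27.2×35.5) = 0.001036 K/W
R_copper = L/(kA) = 0.0045/(387×35.5) = 3.275×10^-7 K/W
R_expanded polystyrene = L/(kA) = 0.12/(0.0344×35.5) = 0.09826 K/W
R_cast iron = L/(kA) = 0.0038/(47.9×35.5) = 2.235×10^-6 K/W
R_outer film = 1/(h_o·A) = 1/(13.6×35.5) = 0.002071 K/W
R_total = 0.1014 K/W
Q = ΔT / R_total = 23 / 0.1014

Q ≈ 227 W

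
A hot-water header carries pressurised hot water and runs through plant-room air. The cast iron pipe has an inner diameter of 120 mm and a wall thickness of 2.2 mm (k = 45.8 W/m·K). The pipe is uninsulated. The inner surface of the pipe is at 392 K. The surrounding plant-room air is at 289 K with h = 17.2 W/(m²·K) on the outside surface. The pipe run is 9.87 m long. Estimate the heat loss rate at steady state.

Cylindrical conduction, so R = ln(r₂/r₁)/(2πkL) per layer, in series:
R_cast iron pipe wall = ln(62.2/60)/(2π×45.8×9.87) = 1.268×10^-5 K/W
R_outer film = 1/(h_o·2πr_oL) = 1/(17.2×2π×0.0622×9.87) = 0.01507 K/W
R_total = 0.01509 K/W
Q = ΔT/R_total = 103/0.01509

Q ≈ 6830 W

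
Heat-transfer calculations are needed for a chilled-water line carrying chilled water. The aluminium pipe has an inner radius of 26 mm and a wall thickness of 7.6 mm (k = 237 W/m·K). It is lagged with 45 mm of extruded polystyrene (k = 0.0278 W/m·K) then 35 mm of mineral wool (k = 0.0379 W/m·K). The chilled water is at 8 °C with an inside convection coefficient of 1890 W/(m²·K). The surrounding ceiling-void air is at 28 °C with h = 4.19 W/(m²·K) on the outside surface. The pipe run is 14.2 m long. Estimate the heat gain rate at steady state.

For a radial system each layer contributes R = ln(r_out/r_in)/(2πkL); films add R = 1/(hA).
R_inner film = 1/(h_i·2πr₁L) = 1/(1890×2π×0.026×14.2) = 2.281×10^-4 K/W
R_aluminium pipe wall = ln(33.6/26)/(2π×237×14.2) = 1.213×10^-5 K/W
R_extruded polystyrene = ln(78.6/33.6)/(2π×0.0278×14.2) = 0.3426 K/W
R_mineral wool = ln(113.6/78.6)/(2π×0.0379×14.2) = 0.1089 K/W
R_outer film = 1/(h_o·2πr_oL) = 1/(4.19×2π×0.1136×14.2) = 0.02355 K/W
R_total = 0.4753 K/W
Q = ΔT/R_total = 20/0.4753

Q ≈ 42.1 W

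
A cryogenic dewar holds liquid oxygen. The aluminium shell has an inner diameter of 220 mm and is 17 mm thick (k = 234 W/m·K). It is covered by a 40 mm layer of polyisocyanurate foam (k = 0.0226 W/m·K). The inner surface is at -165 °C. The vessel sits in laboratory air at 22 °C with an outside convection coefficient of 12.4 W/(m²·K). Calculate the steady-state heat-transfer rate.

Radial (spherical) resistances in series:
R_aluminium shell = (1/0.11 − 1/0.127)/(4π×234) = 4.138×10^-4 K/W
R_polyisocyanurate foam = (1/0.127 − 1/0.167)/(4π×0.0226) = 6.641 K/W
R_outer film = 1/(h·4πr_o²) = 1/(12.4×4π×0.167²) = 0.2301 K/W
R_total = 6.871 K/W
Q = ΔT/R_total = 187/6.871

Q ≈ 27.2 W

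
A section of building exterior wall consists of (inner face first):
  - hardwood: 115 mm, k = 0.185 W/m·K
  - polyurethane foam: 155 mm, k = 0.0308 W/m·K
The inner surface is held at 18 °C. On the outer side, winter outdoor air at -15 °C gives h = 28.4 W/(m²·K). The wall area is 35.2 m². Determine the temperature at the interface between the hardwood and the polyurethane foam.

T ≈ 14.4 °C

Thermal resistances in series:
R_hardwood = L/(kA) = 0.115/(0.185×35.2) = 0.01766 K/W
R_polyurethane foam = L/(kA) = 0.155/(0.0308×35.2) = 0.143 K/W
R_outer film = 1/(h_o·A) = 1/(28.4×35.2) = 0.001 K/W
R_total = 0.1616 K/W;  Q = ΔT/R_total = 33/0.1616 = 204.2 W
T_interface = T_inner − Q·ΣR(inner→interface) = 18 − 204×0.01766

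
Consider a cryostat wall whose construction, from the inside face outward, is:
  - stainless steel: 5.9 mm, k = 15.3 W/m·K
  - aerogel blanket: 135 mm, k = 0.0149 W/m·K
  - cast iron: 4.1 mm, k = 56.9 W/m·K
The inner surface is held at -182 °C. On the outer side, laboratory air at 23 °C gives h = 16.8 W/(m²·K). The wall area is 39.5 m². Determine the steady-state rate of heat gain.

Q ≈ 888 W

Thermal resistances in series:
R_stainless steel = L/(kA) = 0.0059/(15.3×39.5) = 9.763×10^-6 K/W
R_aerogel blanket = L/(kA) = 0.135/(0.0149×39.5) = 0.2294 K/W
R_cast iron = L/(kA) = 0.0041/(56.9×39.5) = 1.824×10^-6 K/W
R_outer film = 1/(h_o·A) = 1/(16.8×39.5) = 0.001507 K/W
R_total = 0.2309 K/W
Q = ΔT / R_total = 205 / 0.2309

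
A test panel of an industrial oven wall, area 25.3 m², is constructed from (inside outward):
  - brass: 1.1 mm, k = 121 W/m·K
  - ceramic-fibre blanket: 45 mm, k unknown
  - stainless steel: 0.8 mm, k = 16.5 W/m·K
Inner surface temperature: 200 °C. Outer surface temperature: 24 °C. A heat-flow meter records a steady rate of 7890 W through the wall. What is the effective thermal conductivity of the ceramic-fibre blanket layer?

k ≈ 0.0797 W/(m·K)

Series thermal resistances:
R_brass = L/(kA) = 0.0011/(121×25.3) = 3.593×10^-7 K/W
R_stainless steel = L/(kA) = 0.0008/(16.5×25.3) = 1.916×10^-6 K/W
Sum of known resistances R_other = 2.276×10^-6 K/W
Total R = ΔT/Q = 176/7890 = 0.02231 K/W
R_ceramic-fibre blanket = R_total − R_other = 0.0223 K/W
k = L/(R·A) = 0.045/(0.0223×25.3)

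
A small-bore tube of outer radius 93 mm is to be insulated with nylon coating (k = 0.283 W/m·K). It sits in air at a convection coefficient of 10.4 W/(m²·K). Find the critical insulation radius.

r_cr ≈ 27.2 mm

For a cylinder r_cr = k/h = 0.283/10.4
r_cr = 27.2 mm; since the bare radius (93 mm) is above r_cr, any added insulation will reduce heat loss.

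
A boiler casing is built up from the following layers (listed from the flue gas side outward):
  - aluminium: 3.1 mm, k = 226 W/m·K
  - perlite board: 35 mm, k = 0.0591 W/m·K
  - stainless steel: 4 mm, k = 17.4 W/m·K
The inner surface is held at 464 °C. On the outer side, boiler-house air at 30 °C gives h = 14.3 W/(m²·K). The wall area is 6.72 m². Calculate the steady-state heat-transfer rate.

Q ≈ 4400 W

Thermal resistances in series:
R_aluminium = L/(kA) = 0.0031/(226×6.72) = 2.041×10^-6 K/W
R_perlite board = L/(kA) = 0.035/(0.0591×6.72) = 0.08813 K/W
R_stainless steel = L/(kA) = 0.004/(17.4×6.72) = 3.421×10^-5 K/W
R_outer film = 1/(h_o·A) = 1/(14.3×6.72) = 0.01041 K/W
R_total = 0.09857 K/W
Q = ΔT / R_total = 434 / 0.09857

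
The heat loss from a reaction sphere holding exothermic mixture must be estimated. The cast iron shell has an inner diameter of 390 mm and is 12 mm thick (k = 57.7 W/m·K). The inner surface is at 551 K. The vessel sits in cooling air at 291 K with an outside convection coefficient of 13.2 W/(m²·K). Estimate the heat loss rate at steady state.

Spherical conduction: R = (1/r_in − 1/r_out)/(4πk) per layer; series-sum.
R_cast iron shell = (1/0.195 − 1/0.207)/(4π×57.7) = 4.1×10^-4 K/W
R_outer film = 1/(h·4πr_o²) = 1/(13.2×4π×0.207²) = 0.1407 K/W
R_total = 0.1411 K/W
Q = ΔT/R_total = 260/0.1411

Q ≈ 1840 W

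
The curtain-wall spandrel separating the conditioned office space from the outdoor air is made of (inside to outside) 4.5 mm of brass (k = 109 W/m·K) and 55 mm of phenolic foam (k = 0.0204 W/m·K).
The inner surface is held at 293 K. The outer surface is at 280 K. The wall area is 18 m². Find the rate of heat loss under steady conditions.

Treating each layer as a thermal resistance in series:
R_brass = L/(kA) = 0.0045/(109×18) = 2.294×10^-6 K/W
R_phenolic foam = L/(kA) = 0.055/(0.0204×18) = 0.1498 K/W
R_total = 0.1498 K/W
Q = ΔT / R_total = 13 / 0.1498

Q ≈ 86.8 W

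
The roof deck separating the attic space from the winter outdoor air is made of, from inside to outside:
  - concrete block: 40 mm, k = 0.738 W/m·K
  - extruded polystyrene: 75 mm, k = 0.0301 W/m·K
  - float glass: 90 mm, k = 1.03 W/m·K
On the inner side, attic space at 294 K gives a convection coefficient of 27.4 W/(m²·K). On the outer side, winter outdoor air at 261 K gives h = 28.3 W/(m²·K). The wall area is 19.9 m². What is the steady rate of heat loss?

Treating each layer as a thermal resistance in series:
R_inner film = 1/(h_i·A) = 1/(27.4×19.9) = 0.001834 K/W
R_concrete block = L/(kA) = 0.04/(0.738×19.9) = 0.002724 K/W
R_extruded polystyrene = L/(kA) = 0.075/(0.0301×19.9) = 0.1252 K/W
R_float glass = L/(kA) = 0.09/(1.03×19.9) = 0.004391 K/W
R_outer film = 1/(h_o·A) = 1/(28.3×19.9) = 0.001776 K/W
R_total = 0.1359 K/W
Q = ΔT / R_total = 33 / 0.1359

Q ≈ 243 W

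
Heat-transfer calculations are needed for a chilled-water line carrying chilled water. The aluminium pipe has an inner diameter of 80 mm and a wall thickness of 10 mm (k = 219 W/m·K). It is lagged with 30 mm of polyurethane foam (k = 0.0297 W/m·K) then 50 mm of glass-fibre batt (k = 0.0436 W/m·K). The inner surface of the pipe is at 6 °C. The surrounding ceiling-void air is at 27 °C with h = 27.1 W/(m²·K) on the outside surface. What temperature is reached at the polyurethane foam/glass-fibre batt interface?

Radial resistances (cylindrical: R_cond = ln(r_o/r_i)/(2πkL), R_conv = 1/(h·2πrL)):
R_aluminium pipe wall = ln(50/40)/(2π×219×1) = 1.622×10^-4 K/W
R_polyurethane foam = ln(80/50)/(2π×0.0297×1) = 2.519 K/W
R_glass-fibre batt = ln(130/80)/(2π×0.0436×1) = 1.772 K/W
R_outer film = 1/(h_o·2πr_oL) = 1/(27.1×2π×0.13×1) = 0.04518 K/W
R_total = 4.336 K/W
Q = ΔT/R_total = 21/4.336
Q = 4.84 W/m
T_interface = T_inner + Q·ΣR(inner→interface) = 6 + 4.84×2.519

T ≈ 18.2 °C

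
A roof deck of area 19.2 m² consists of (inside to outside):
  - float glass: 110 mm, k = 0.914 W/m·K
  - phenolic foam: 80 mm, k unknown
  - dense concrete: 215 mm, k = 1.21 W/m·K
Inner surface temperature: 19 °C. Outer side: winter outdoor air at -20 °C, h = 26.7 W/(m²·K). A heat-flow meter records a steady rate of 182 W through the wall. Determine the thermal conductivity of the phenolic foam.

Treating each layer as a thermal resistance in series:
R_float glass = L/(kA) = 0.11/(0.914×19.2) = 0.006268 K/W
R_dense concrete = L/(kA) = 0.215/(1.21×19.2) = 0.009254 K/W
R_outer film = 1/(h_o·A) = 1/(26.7×19.2) = 0.001951 K/W
Sum of known resistances R_other = 0.01747 K/W
Total R = ΔT/Q = 39/182 = 0.2143 K/W
R_phenolic foam = R_total − R_other = 0.1968 K/W
k = L/(R·A) = 0.08/(0.1968×19.2)

k ≈ 0.0212 W/(m·K)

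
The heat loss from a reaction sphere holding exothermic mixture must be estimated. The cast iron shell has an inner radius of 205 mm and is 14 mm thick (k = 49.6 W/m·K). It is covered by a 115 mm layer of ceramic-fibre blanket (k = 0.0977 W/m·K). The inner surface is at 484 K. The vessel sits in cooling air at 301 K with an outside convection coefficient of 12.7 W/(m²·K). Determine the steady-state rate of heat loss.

For a spherical shell R = (1/r₁ − 1/r₂)/(4πk); film R = 1/(h·4πr²). In series:
R_cast iron shell = (1/0.205 − 1/0.219)/(4π×49.6) = 5.003×10^-4 K/W
R_ceramic-fibre blanket = (1/0.219 − 1/0.334)/(4π×0.0977) = 1.281 K/W
R_outer film = 1/(h·4πr_o²) = 1/(12.7×4π×0.334²) = 0.05617 K/W
R_total = 1.337 K/W
Q = ΔT/R_total = 183/1.337

Q ≈ 137 W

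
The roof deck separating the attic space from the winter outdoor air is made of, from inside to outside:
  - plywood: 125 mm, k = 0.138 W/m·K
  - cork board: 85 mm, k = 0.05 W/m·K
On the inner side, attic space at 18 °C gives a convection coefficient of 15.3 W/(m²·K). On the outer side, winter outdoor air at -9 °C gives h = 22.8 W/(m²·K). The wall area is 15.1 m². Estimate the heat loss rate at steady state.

Treating each layer as a thermal resistance in series:
R_inner film = 1/(h_i·A) = 1/(15.3×15.1) = 0.004328 K/W
R_plywood = L/(kA) = 0.125/(0.138×15.1) = 0.05999 K/W
R_cork board = L/(kA) = 0.085/(0.05×15.1) = 0.1126 K/W
R_outer film = 1/(h_o·A) = 1/(22.8×15.1) = 0.002905 K/W
R_total = 0.1798 K/W
Q = ΔT / R_total = 27 / 0.1798

Q ≈ 150 W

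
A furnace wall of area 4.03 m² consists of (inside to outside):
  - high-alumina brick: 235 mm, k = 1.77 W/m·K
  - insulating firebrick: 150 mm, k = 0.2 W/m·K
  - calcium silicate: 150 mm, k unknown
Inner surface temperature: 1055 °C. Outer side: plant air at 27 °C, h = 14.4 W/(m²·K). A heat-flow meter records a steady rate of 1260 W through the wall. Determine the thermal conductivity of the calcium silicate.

k ≈ 0.0642 W/(m·K)

Using the resistance-network approach (series):
R_high-alumina brick = L/(kA) = 0.235/(1.77×4.03) = 0.03295 K/W
R_insulating firebrick = L/(kA) = 0.15/(0.2×4.03) = 0.1861 K/W
R_outer film = 1/(h_o·A) = 1/(14.4×4.03) = 0.01723 K/W
Sum of known resistances R_other = 0.2363 K/W
Total R = ΔT/Q = 1028/1260 = 0.8159 K/W
R_calcium silicate = R_total − R_other = 0.5796 K/W
k = L/(R·A) = 0.15/(0.5796×4.03)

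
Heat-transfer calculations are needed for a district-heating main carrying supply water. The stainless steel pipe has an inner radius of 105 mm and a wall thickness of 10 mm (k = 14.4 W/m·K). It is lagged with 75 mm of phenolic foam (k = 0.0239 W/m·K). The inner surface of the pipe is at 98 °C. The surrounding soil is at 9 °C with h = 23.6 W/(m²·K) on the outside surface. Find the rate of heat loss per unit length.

Per-layer cylindrical resistances, series-summed:
R_stainless steel pipe wall = ln(115/105)/(2π×14.4×1) = 0.001005 K/W
R_phenolic foam = ln(190/115)/(2π×0.0239×1) = 3.344 K/W
R_outer film = 1/(h_o·2πr_oL) = 1/(23.6×2π×0.19×1) = 0.03549 K/W
R_total = 3.38 K/W
Q = ΔT/R_total = 89/3.38

q′ ≈ 26.3 W/m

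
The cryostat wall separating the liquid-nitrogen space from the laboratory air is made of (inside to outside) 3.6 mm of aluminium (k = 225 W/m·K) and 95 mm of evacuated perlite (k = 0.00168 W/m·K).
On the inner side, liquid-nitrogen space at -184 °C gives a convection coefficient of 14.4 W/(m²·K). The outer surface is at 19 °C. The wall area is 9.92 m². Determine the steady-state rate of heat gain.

Using the resistance-network approach (series):
R_inner film = 1/(h_i·A) = 1/(14.4×9.92) = 0.007 K/W
R_aluminium = L/(kA) = 0.0036/(225×9.92) = 1.613×10^-6 K/W
R_evacuated perlite = L/(kA) = 0.095/(0.00168×9.92) = 5.7 K/W
R_total = 5.707 K/W
Q = ΔT / R_total = 203 / 5.707

Q ≈ 35.6 W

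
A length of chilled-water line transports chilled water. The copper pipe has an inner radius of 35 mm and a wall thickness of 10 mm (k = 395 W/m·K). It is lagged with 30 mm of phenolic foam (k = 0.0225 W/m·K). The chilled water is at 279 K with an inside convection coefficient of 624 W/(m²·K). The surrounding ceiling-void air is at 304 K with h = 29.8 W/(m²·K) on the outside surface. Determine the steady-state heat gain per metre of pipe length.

Radial resistances (cylindrical: R_cond = ln(r_o/r_i)/(2πkL), R_conv = 1/(h·2πrL)):
R_inner film = 1/(h_i·2πr₁L) = 1/(624×2π×0.035×1) = 0.007287 K/W
R_copper pipe wall = ln(45/35)/(2π×395×1) = 1.013×10^-4 K/W
R_phenolic foam = ln(75/45)/(2π×0.0225×1) = 3.613 K/W
R_outer film = 1/(h_o·2πr_oL) = 1/(29.8×2π×0.075×1) = 0.07121 K/W
R_total = 3.692 K/W
Q = ΔT/R_total = 25/3.692

q′ ≈ 6.77 W/m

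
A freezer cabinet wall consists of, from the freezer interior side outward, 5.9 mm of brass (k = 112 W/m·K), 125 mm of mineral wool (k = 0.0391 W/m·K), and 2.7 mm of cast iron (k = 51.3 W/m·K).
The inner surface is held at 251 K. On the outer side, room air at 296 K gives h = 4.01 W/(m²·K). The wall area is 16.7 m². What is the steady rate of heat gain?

Series thermal resistances:
R_brass = L/(kA) = 0.0059/(112×16.7) = 3.154×10^-6 K/W
R_mineral wool = L/(kA) = 0.125/(0.0391×16.7) = 0.1914 K/W
R_cast iron = L/(kA) = 0.0027/(51.3×16.7) = 3.152×10^-6 K/W
R_outer film = 1/(h_o·A) = 1/(4.01×16.7) = 0.01493 K/W
R_total = 0.2064 K/W
Q = ΔT / R_total = 45 / 0.2064

Q ≈ 218 W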